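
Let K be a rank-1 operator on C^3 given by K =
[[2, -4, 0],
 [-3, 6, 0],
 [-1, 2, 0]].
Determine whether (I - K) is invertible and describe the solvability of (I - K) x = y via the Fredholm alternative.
(I - K) is invertible (det(I - K) = -7 ≠ 0), so for every y in C^3 the equation (I - K) x = y has a unique solution.

K has rank 1, so it is an outer product K = u v^T: every row of K is a multiple of one row vector. Reading off the entries, u = (-2, 3, 1) and v = (-1, 2, 0) (row i of K equals u_i·v^T). A rank-one matrix u v^T satisfies K u = u (v·u) and kills the (2)-dimensional subspace v^⊥, so its characteristic polynomial is lambda^2 (lambda - v·u) with v·u = tr K = 8. Hence the eigenvalues of I - K are 1 (multiplicity 2) and 1 - (8) = -7, so det(I - K) = -7. (Direct check: I - K =
[[-1, 4, 0],
 [3, -5, 0],
 [1, -2, 1]]
has determinant -7.) The finite-dimensional Fredholm alternative says: either (I - K) is invertible, or ker(I - K) ≠ {0} and then range(I - K) = ker((I - K)^*)^⊥, with dim ker(I - K) = dim ker((I - K)^*). Since det(I - K) ≠ 0, 1 is not an eigenvalue of K and ker(I - K) = {0}, so we are in the first case: for every y there is a unique x = (I - K)^(-1) y. Explicitly, by the Sherman–Morrison formula, (I - u v^T)^(-1) = I + u v^T/(1 - v·u), i.e. (I - K)^(-1) = I + K/(-7).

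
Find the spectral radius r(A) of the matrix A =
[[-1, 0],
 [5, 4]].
r(A) = 4

The eigenvalues of A are the roots of its characteristic polynomial. With M = A (coefficients from the trace and determinant):
  p(λ) = det(λ I - M) = λ^2 - 3λ - 4.
For λ^2 - 3λ - 4 the discriminant is 25. It is a perfect square (5^2), so the roots are rational: λ = (3 ± 5)/2 = 4, -1.
Thus the eigenvalues (to 4 decimals) are 4 (modulus 4); -1 (modulus 1). The spectral radius is the largest modulus: r(A) = 4. (Cross-check: r(A) ≤ ||A||_2 ≈ 6.451; equality holds whenever A is normal, though it can also hold for some non-normal A.)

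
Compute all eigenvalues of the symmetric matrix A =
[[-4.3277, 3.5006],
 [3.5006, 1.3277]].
sigma(A) ≈ {-6, 3}

A is real symmetric, so its spectrum consists of real eigenvalues. Expanding the characteristic polynomial of the displayed matrix gives
  det(λ I - A) = p(λ) = λ^2 + (3)λ + (-18).
Solving p(λ) = 0 yields eigenvalues ≈ -6, 3. (A is shown rounded to 4 decimals, so these recover the underlying integer eigenvalues to within that precision.)
Verification: the trace of A = -3 equals the sum of eigenvalues -3, and det(A) ≈ -18.0001 matches the eigenvalue product -18.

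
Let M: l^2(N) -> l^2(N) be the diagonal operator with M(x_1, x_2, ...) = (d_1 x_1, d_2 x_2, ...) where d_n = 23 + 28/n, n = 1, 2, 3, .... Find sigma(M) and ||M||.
sigma(M) = {23 + 28/n : n ≥ 1} ∪ {23}; ||M|| = 51

A bounded diagonal operator on l^2 with diagonal entries d_n has spectrum equal to the closure of {d_n : n ≥ 1}: every d_n is an eigenvalue (with eigenvector e_n), so {d_n} ⊂ sigma(M); the spectrum is closed, so its closure is too; and for lambda not in the closure, (M - lambda I) has bounded inverse (the diagonal entries 1/(d_n - lambda) are bounded). For our sequence d_n = 23 + 28/n, n = 1, 2, 3, ...:
  - {d_n} = {23 + 28/n : n ≥ 1}; the only limit point is 23
  - closure = {23 + 28/n : n ≥ 1} ∪ {23}
For the norm: a diagonal operator has ||M|| = sup_n |d_n|. Here d_n = 23 + 28/n is positive and decreasing, so sup_n |d_n| = d_1 = 23 + 28 = 51. So ||M|| = 51.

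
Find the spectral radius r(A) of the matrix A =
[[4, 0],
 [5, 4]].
r(A) = 4

The eigenvalues of A are the roots of its characteristic polynomial. With M = A (coefficients from the trace and determinant):
  p(λ) = det(λ I - M) = λ^2 - 8λ + 16.
For λ^2 - 8λ + 16 the discriminant is 0. It is a perfect square (0^2), so the roots are rational: λ = (8 ± 0)/2 = 4, 4.
Thus the eigenvalues (to 4 decimals) are 4 (modulus 4). The spectral radius is the largest modulus: r(A) = 4. (Cross-check: r(A) ≤ ||A||_2 ≈ 7.217; equality holds whenever A is normal, though it can also hold for some non-normal A.)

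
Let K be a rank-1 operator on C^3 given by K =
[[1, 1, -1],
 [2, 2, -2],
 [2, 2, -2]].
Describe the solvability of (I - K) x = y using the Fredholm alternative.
(I - K) is singular (det(I - K) = 0, i.e. 1 ∈ sigma(K)). (I - K) x = y is solvable iff y ⊥ ker((I - K)^*) = span{(1, 1, -1)}, i.e. iff y_1 + y_2 - y_3 = 0. When solvable, the solutions are x = y + c·(1, 2, 2), c arbitrary (ker(I - K) = span{(1, 2, 2)}, dimension 1).

K has rank 1, so it is an outer product K = u v^T: every row of K is a multiple of one row vector. Reading off the entries, u = (1, 2, 2) and v = (1, 1, -1) (row i of K equals u_i·v^T). A rank-one matrix u v^T satisfies K u = u (v·u) and kills the (2)-dimensional subspace v^⊥, so its characteristic polynomial is lambda^2 (lambda - v·u) with v·u = tr K = 1. Hence the eigenvalues of I - K are 1 (multiplicity 2) and 1 - (1) = 0, so det(I - K) = 0. (Direct check: I - K =
[[0, -1, 1],
 [-2, -1, 2],
 [-2, -2, 3]]
has determinant 0.) So 1 is an eigenvalue of K and (I - K) is not invertible. The finite-dimensional Fredholm alternative says: either (I - K) is invertible, or ker(I - K) ≠ {0} and then range(I - K) = ker((I - K)^*)^⊥, with dim ker(I - K) = dim ker((I - K)^*). We are in the second case, so we need both kernels. Kernel of I - K: (I - K) u = u - u (v·u) = u - u = 0, so ker(I - K) = span{u} = span{(1, 2, 2)} (it is exactly 1-dimensional because rank(I - K) = 2). Kernel of the adjoint: K is real, so (I - K)^* = I - K^T = I - v u^T, and (I - v u^T) v = v - v (u·v) = 0; hence ker((I - K)^*) = span{v} = span{(1, 1, -1)}. Therefore (I - K) x = y is solvable iff <y, v> = 0, i.e. iff y_1 + y_2 - y_3 = 0. When this holds, K y = u (v·y) = 0, so (I - K) y = y and x = y is a particular solution; the full solution set is the line x = y + c·u = y + c·(1, 2, 2), c ∈ C.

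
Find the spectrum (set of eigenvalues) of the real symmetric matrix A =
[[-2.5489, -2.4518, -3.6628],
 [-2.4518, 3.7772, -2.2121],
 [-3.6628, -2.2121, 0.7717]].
sigma(A) ≈ {-6, 3, 5}

A is real symmetric, so its spectrum consists of real eigenvalues. Expanding the characteristic polynomial of the displayed matrix gives
  det(λ I - A) = p(λ) = λ^3 + (-2)λ^2 + (-33)λ + (90.0025).
Solving p(λ) = 0 yields eigenvalues ≈ -6, 3, 5. (A is shown rounded to 4 decimals, so these recover the underlying integer eigenvalues to within that precision.)
Verification: the trace of A = 2 equals the sum of eigenvalues 2, and det(A) ≈ -90.0025 matches the eigenvalue product -90.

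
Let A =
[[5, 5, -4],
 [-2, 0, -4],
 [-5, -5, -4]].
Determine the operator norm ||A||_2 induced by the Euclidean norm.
||A||_2 ≈ 10.1317 (= sqrt(largest eigenvalue of A^T A))

||A||_2 = sigma_max(A) = sqrt(lambda_max(A^T A)). Form the symmetric matrix M = A^T A =
[[54, 50, 8],
 [50, 50, 0],
 [8, 0, 48]].
Its characteristic polynomial (trace, sum of principal 2x2 minors, determinant of M give the coefficients) is
  p(λ) = det(λ I - M) = λ^3 - 152λ^2 + 5128λ - 6400.
No integer candidate from the rational root theorem (±divisors of 6400) is a root, so the roots are irrational. The cubic discriminant is Δ = 66945353728 > 0, so there are three distinct real roots. p(1) = -1423 and p(2) = 3256 have opposite signs, so a root lies in (1, 2); Newton's method refines it to λ ≈ 1.2975. p(48) = 128 and p(49) = -2431 have opposite signs, so a root lies in (48, 49); Newton's method refines it to λ ≈ 48.0501. p(102) = -3544 and p(103) = 1943 have opposite signs, so a root lies in (102, 103); Newton's method refines it to λ ≈ 102.6523. Check (Vieta): the three roots sum to 152, matching tr M = 152.
So the eigenvalues of A^T A are ≈ 1.2975, 48.0501, 102.6523 (all ≥ 0, as they must be for A^T A). The largest is λ_max ≈ 102.6523, hence ||A||_2 = sqrt(λ_max) ≈ 10.1317.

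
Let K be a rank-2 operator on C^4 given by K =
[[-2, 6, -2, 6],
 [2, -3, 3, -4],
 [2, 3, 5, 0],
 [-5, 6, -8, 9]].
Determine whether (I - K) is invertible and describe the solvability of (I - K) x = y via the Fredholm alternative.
(I - K) is invertible (det(I - K) = 10 ≠ 0), so for every y in C^4 the equation (I - K) x = y has a unique solution.

K has rank 2 and factors as K = U V^T = u1 v1^T + u2 v2^T with u1 = (2, -1, 1, 2), v1 = (-1, 3, -1, 3), u2 = (0, -1, -3, 3), v2 = (-1, 0, -2, 1) (multiplying out reproduces the displayed K). The nonzero eigenvalues of U V^T coincide with those of the 2 x 2 matrix G = V^T U = [[v1·u1, v1·u2], [v2·u1, v2·u2]] = [[0, 9], [-2, 9]], and by the Sylvester determinant identity det(I_4 - U V^T) = det(I_2 - V^T U) = det([[1, -9], [2, -8]]) = (1)(-8) - (-9)(2) = 10. (Direct check: I - K =
[[3, -6, 2, -6],
 [-2, 4, -3, 4],
 [-2, -3, -4, 0],
 [5, -6, 8, -8]]
has determinant 10.) The finite-dimensional Fredholm alternative says: either (I - K) is invertible, or ker(I - K) ≠ {0} and then range(I - K) = ker((I - K)^*)^⊥, with dim ker(I - K) = dim ker((I - K)^*). Since det(I - K) ≠ 0, 1 is not an eigenvalue of K and ker(I - K) = {0}, so we are in the first case: for every y there is a unique x = (I - K)^(-1) y. (Explicitly, by the Woodbury identity, (I - U V^T)^(-1) = I + U (I_2 - G)^(-1) V^T.)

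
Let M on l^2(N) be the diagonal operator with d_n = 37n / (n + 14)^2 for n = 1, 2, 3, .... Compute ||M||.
||M|| = 37/56 (attained at n = 14)

For M diagonal, ||M|| = sup_n |d_n|. Treat f(x) = 37x / (x + 14)^2 for real x > 0. By the quotient rule, f'(x) = 37(14 - x)/(x + 14)^3, which is positive for x < 14 and negative for x > 14. So f has a unique maximum at x = 14, and since 14 is a positive integer, the supremum over n ≥ 1 is attained at n = 14: d_14 = 37·14/(14 + 14)^2 = 37·14/784 = 37/56. Hence ||M|| = 37/56.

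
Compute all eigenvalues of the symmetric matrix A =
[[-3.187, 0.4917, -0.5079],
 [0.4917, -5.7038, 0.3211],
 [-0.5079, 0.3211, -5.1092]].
sigma(A) ≈ {-6, -5, -3}

A is real symmetric, so its spectrum consists of real eigenvalues. Expanding the characteristic polynomial of the displayed matrix gives
  det(λ I - A) = p(λ) = λ^3 + (14)λ^2 + (63)λ + (90).
Solving p(λ) = 0 yields eigenvalues ≈ -6, -5, -3. (A is shown rounded to 4 decimals, so these recover the underlying integer eigenvalues to within that precision.)
Verification: the trace of A = -14 equals the sum of eigenvalues -14, and det(A) ≈ -90.0003 matches the eigenvalue product -90.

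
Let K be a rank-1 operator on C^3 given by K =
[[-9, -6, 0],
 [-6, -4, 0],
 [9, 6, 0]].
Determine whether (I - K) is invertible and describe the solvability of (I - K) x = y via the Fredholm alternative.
(I - K) is invertible (det(I - K) = 14 ≠ 0), so for every y in C^3 the equation (I - K) x = y has a unique solution.

K has rank 1, so it is an outer product K = u v^T: every row of K is a multiple of one row vector. Reading off the entries, u = (-3, -2, 3) and v = (3, 2, 0) (row i of K equals u_i·v^T). A rank-one matrix u v^T satisfies K u = u (v·u) and kills the (2)-dimensional subspace v^⊥, so its characteristic polynomial is lambda^2 (lambda - v·u) with v·u = tr K = -13. Hence the eigenvalues of I - K are 1 (multiplicity 2) and 1 - (-13) = 14, so det(I - K) = 14. (Direct check: I - K =
[[10, 6, 0],
 [6, 5, 0],
 [-9, -6, 1]]
has determinant 14.) The finite-dimensional Fredholm alternative says: either (I - K) is invertible, or ker(I - K) ≠ {0} and then range(I - K) = ker((I - K)^*)^⊥, with dim ker(I - K) = dim ker((I - K)^*). Since det(I - K) ≠ 0, 1 is not an eigenvalue of K and ker(I - K) = {0}, so we are in the first case: for every y there is a unique x = (I - K)^(-1) y. Explicitly, by the Sherman–Morrison formula, (I - u v^T)^(-1) = I + u v^T/(1 - v·u), i.e. (I - K)^(-1) = I + K/(14).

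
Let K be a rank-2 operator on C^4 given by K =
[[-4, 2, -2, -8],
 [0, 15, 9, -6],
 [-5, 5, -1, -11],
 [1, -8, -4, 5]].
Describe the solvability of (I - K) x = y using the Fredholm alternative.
(I - K) is invertible (det(I - K) = -174 ≠ 0), so for every y in C^4 the equation (I - K) x = y has a unique solution.

K has rank 2 and factors as K = U V^T = u1 v1^T + u2 v2^T with u1 = (2, -3, 2, 1), v1 = (-1, -2, -2, -1), u2 = (2, 3, 3, -2), v2 = (-1, 3, 1, -3) (multiplying out reproduces the displayed K). The nonzero eigenvalues of U V^T coincide with those of the 2 x 2 matrix G = V^T U = [[v1·u1, v1·u2], [v2·u1, v2·u2]] = [[-1, -12], [-12, 16]], and by the Sylvester determinant identity det(I_4 - U V^T) = det(I_2 - V^T U) = det([[2, 12], [12, -15]]) = (2)(-15) - (12)(12) = -174. (Direct check: I - K =
[[5, -2, 2, 8],
 [0, -14, -9, 6],
 [5, -5, 2, 11],
 [-1, 8, 4, -4]]
has determinant -174.) The finite-dimensional Fredholm alternative says: either (I - K) is invertible, or ker(I - K) ≠ {0} and then range(I - K) = ker((I - K)^*)^⊥, with dim ker(I - K) = dim ker((I - K)^*). Since det(I - K) ≠ 0, 1 is not an eigenvalue of K and ker(I - K) = {0}, so we are in the first case: for every y there is a unique x = (I - K)^(-1) y. (Explicitly, by the Woodbury identity, (I - U V^T)^(-1) = I + U (I_2 - G)^(-1) V^T.)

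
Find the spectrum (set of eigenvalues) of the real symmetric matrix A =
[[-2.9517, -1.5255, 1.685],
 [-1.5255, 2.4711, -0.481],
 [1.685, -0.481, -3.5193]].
sigma(A) ≈ {-5, -2, 3}

A is real symmetric, so its spectrum consists of real eigenvalues. Expanding the characteristic polynomial of the displayed matrix gives
  det(λ I - A) = p(λ) = λ^3 + (4)λ^2 + (-11)λ + (-30).
Solving p(λ) = 0 yields eigenvalues ≈ -5, -2, 3. (A is shown rounded to 4 decimals, so these recover the underlying integer eigenvalues to within that precision.)
Verification: the trace of A = -4 equals the sum of eigenvalues -4, and det(A) ≈ 29.9992 matches the eigenvalue product 30.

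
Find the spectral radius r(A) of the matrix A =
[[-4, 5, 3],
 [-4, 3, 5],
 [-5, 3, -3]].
r(A) = 5

The eigenvalues of A are the roots of its characteristic polynomial. With M = A (coefficients from the trace, the sum of principal 2x2 minors, and det A):
  p(λ) = det(λ I - M) = λ^3 + 4λ^2 + 11λ + 80.
By the rational root theorem any rational root is an integer divisor of 80. Testing λ = -5: p(-5) = -125 + 100 - 55 + 80 = 0, so λ = -5 is a root. Dividing out (λ + 5) leaves p(λ) = (λ + 5)(λ^2 - λ + 16). For λ^2 - λ + 16 the discriminant is -63. It is negative, so the roots are the complex-conjugate pair λ = 1/2 ± (sqrt(63)/2) i ≈ 0.5 ± 3.9686i. For a conjugate pair the product of the roots equals the constant term, so |λ|^2 = 16 and |λ| = sqrt(16) = 4.
Thus the eigenvalues (to 4 decimals) are 0.5 ± 3.9686i (modulus 4); -5 (modulus 5). The spectral radius is the largest modulus: r(A) = 5. (Cross-check: r(A) ≤ ||A||_2 ≈ 10.41; equality holds whenever A is normal, though it can also hold for some non-normal A.)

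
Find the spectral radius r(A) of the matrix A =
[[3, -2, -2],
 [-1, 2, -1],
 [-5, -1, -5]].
r(A) ≈ 6.3741

The eigenvalues of A are the roots of its characteristic polynomial. With M = A (coefficients from the trace, the sum of principal 2x2 minors, and det A):
  p(λ) = det(λ I - M) = λ^3 - 32λ + 55.
No integer candidate from the rational root theorem (±divisors of 55) is a root, so the roots are irrational. The cubic discriminant is Δ = 49397 > 0, so there are three distinct real roots. p(-7) = -64 and p(-6) = 31 have opposite signs, so a root lies in (-7, -6); Newton's method refines it to λ ≈ -6.3741. p(1) = 24 and p(2) = -1 have opposite signs, so a root lies in (1, 2); Newton's method refines it to λ ≈ 1.9507. p(4) = -9 and p(5) = 20 have opposite signs, so a root lies in (4, 5); Newton's method refines it to λ ≈ 4.4233. Check (Vieta): the three roots sum to 0, matching tr M = 0.
Thus the eigenvalues (to 4 decimals) are -6.3741 (modulus 6.3741); 1.9507 (modulus 1.9507); 4.4233 (modulus 4.4233). The spectral radius is the largest modulus: r(A) ≈ 6.3741. (Cross-check: r(A) ≤ ||A||_2 ≈ 7.2656; equality holds whenever A is normal, though it can also hold for some non-normal A.)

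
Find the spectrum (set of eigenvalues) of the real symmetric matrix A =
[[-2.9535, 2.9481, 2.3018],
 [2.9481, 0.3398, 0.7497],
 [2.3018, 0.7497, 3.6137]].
sigma(A) ≈ {-5, 1, 5}

A is real symmetric, so its spectrum consists of real eigenvalues. Expanding the characteristic polynomial of the displayed matrix gives
  det(λ I - A) = p(λ) = λ^3 + (-1)λ^2 + (-25)λ + (25).
Solving p(λ) = 0 yields eigenvalues ≈ -5, 1, 5. (A is shown rounded to 4 decimals, so these recover the underlying integer eigenvalues to within that precision.)
Verification: the trace of A = 1 equals the sum of eigenvalues 1, and det(A) ≈ -24.9999 matches the eigenvalue product -25.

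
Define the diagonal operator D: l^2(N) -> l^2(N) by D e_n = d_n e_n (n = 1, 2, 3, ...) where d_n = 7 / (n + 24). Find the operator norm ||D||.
||D|| = 7/25 (attained at n = 1)

For D diagonal, ||D|| = sup_n |d_n| = sup_n 7/(n + 24). This is positive and strictly decreasing in n, so the supremum is attained at n = 1: d_1 = 7/(1 + 24) = 7/25. Hence ||D|| = 7/25.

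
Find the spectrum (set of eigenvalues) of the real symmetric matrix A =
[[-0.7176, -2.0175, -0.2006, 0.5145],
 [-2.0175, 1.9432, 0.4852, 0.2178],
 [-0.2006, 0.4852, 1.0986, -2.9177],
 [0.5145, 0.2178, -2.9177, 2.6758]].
sigma(A) ≈ {-2, -1, 3, 5}

A is real symmetric, so its spectrum consists of real eigenvalues. Expanding the characteristic polynomial of the displayed matrix gives
  det(λ I - A) = p(λ) = λ^4 + (-5)λ^3 + (-7)λ^2 + (29)λ + (30).
Solving p(λ) = 0 yields eigenvalues ≈ -2, -1, 3, 5. (A is shown rounded to 4 decimals, so these recover the underlying integer eigenvalues to within that precision.)
Verification: the trace of A = 5 equals the sum of eigenvalues 5, and det(A) ≈ 30.0004 matches the eigenvalue product 30.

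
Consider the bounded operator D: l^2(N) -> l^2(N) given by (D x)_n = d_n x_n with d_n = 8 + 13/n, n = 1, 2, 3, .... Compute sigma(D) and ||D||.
sigma(D) = {8 + 13/n : n ≥ 1} ∪ {8}; ||D|| = 21

A bounded diagonal operator on l^2 with diagonal entries d_n has spectrum equal to the closure of {d_n : n ≥ 1}: every d_n is an eigenvalue (with eigenvector e_n), so {d_n} ⊂ sigma(D); the spectrum is closed, so its closure is too; and for lambda not in the closure, (D - lambda I) has bounded inverse (the diagonal entries 1/(d_n - lambda) are bounded). For our sequence d_n = 8 + 13/n, n = 1, 2, 3, ...:
  - {d_n} = {8 + 13/n : n ≥ 1}; the only limit point is 8
  - closure = {8 + 13/n : n ≥ 1} ∪ {8}
For the norm: a diagonal operator has ||D|| = sup_n |d_n|. Here d_n = 8 + 13/n is positive and decreasing, so sup_n |d_n| = d_1 = 8 + 13 = 21. So ||D|| = 21.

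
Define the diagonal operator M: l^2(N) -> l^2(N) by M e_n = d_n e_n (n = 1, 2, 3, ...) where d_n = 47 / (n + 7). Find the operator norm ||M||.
||M|| = 47/8 (attained at n = 1)

For M diagonal, ||M|| = sup_n |d_n| = sup_n 47/(n + 7). This is positive and strictly decreasing in n, so the supremum is attained at n = 1: d_1 = 47/(1 + 7) = 47/8. Hence ||M|| = 47/8.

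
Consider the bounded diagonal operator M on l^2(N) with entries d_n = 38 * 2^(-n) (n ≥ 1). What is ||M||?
||M|| = 19 (attained at n = 1)

For M diagonal, ||M|| = sup_n |d_n|. The sequence d_n = 38 * 2^(-n) is positive and strictly decreasing (ratio 2^(-1) < 1), so the supremum is d_1 = 38/2 = 19. Hence ||M|| = 19.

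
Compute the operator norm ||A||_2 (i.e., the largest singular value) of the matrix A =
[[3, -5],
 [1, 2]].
||A||_2 = sqrt((39 + sqrt(1037))/2) ≈ 5.9667 (= sqrt(largest eigenvalue of A^T A))

||A||_2 = sigma_max(A) = sqrt(lambda_max(A^T A)). Form the symmetric matrix M = A^T A =
[[10, -13],
 [-13, 29]].
Its characteristic polynomial (trace, determinant of M give the coefficients) is
  p(λ) = det(λ I - M) = λ^2 - 39λ + 121.
For λ^2 - 39λ + 121 the discriminant is 1037. It is nonnegative but not a perfect square, so the roots are real and irrational: λ = (39 ± sqrt(1037))/2 ≈ 35.6012, 3.3988.
So the eigenvalues of A^T A are ≈ 3.3988, 35.6012 (all ≥ 0, as they must be for A^T A). The largest is λ_max = (39 + sqrt(1037))/2 ≈ 35.6012, hence ||A||_2 = sqrt(λ_max) = sqrt((39 + sqrt(1037))/2) ≈ 5.9667.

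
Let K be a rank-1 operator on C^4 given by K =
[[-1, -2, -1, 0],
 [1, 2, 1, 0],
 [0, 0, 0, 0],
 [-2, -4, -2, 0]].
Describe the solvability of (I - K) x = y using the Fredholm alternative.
(I - K) is singular (det(I - K) = 0, i.e. 1 ∈ sigma(K)). (I - K) x = y is solvable iff y ⊥ ker((I - K)^*) = span{(-1, -2, -1, 0)}, i.e. iff -y_1 - 2y_2 - y_3 = 0. When solvable, the solutions are x = y + c·(1, -1, 0, 2), c arbitrary (ker(I - K) = span{(1, -1, 0, 2)}, dimension 1).

K has rank 1, so it is an outer product K = u v^T: every row of K is a multiple of one row vector. Reading off the entries, u = (1, -1, 0, 2) and v = (-1, -2, -1, 0) (row i of K equals u_i·v^T). A rank-one matrix u v^T satisfies K u = u (v·u) and kills the (3)-dimensional subspace v^⊥, so its characteristic polynomial is lambda^3 (lambda - v·u) with v·u = tr K = 1. Hence the eigenvalues of I - K are 1 (multiplicity 3) and 1 - (1) = 0, so det(I - K) = 0. (Direct check: I - K =
[[2, 2, 1, 0],
 [-1, -1, -1, 0],
 [0, 0, 1, 0],
 [2, 4, 2, 1]]
has determinant 0.) So 1 is an eigenvalue of K and (I - K) is not invertible. The finite-dimensional Fredholm alternative says: either (I - K) is invertible, or ker(I - K) ≠ {0} and then range(I - K) = ker((I - K)^*)^⊥, with dim ker(I - K) = dim ker((I - K)^*). We are in the second case, so we need both kernels. Kernel of I - K: (I - K) u = u - u (v·u) = u - u = 0, so ker(I - K) = span{u} = span{(1, -1, 0, 2)} (it is exactly 1-dimensional because rank(I - K) = 3). Kernel of the adjoint: K is real, so (I - K)^* = I - K^T = I - v u^T, and (I - v u^T) v = v - v (u·v) = 0; hence ker((I - K)^*) = span{v} = span{(-1, -2, -1, 0)}. Therefore (I - K) x = y is solvable iff <y, v> = 0, i.e. iff -y_1 - 2y_2 - y_3 = 0. When this holds, K y = u (v·y) = 0, so (I - K) y = y and x = y is a particular solution; the full solution set is the line x = y + c·u = y + c·(1, -1, 0, 2), c ∈ C.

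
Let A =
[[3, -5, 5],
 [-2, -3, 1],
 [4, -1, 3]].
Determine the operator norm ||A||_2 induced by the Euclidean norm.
||A||_2 ≈ 8.9627 (= sqrt(largest eigenvalue of A^T A))

||A||_2 = sigma_max(A) = sqrt(lambda_max(A^T A)). Form the symmetric matrix M = A^T A =
[[29, -13, 25],
 [-13, 35, -31],
 [25, -31, 35]].
Its characteristic polynomial (trace, sum of principal 2x2 minors, determinant of M give the coefficients) is
  p(λ) = det(λ I - M) = λ^3 - 99λ^2 + 1500λ - 16.
No integer candidate from the rational root theorem (±divisors of 16) is a root, so the roots are irrational. The cubic discriminant is Δ = 8532911952 > 0, so there are three distinct real roots. p(0) = -16 and p(1) = 1386 have opposite signs, so a root lies in (0, 1); Newton's method refines it to λ ≈ 0.0107. p(18) = 740 and p(19) = -396 have opposite signs, so a root lies in (18, 19); Newton's method refines it to λ ≈ 18.66. p(80) = -1616 and p(81) = 3386 have opposite signs, so a root lies in (80, 81); Newton's method refines it to λ ≈ 80.3294. Check (Vieta): the three roots sum to 99, matching tr M = 99.
So the eigenvalues of A^T A are ≈ 0.0107, 18.66, 80.3294 (all ≥ 0, as they must be for A^T A). The largest is λ_max ≈ 80.3294, hence ||A||_2 = sqrt(λ_max) ≈ 8.9627.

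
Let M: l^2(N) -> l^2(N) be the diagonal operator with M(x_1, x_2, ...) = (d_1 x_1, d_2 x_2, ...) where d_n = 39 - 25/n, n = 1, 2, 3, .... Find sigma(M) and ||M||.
sigma(M) = {39 - 25/n : n ≥ 1} ∪ {39}; ||M|| = 39

A bounded diagonal operator on l^2 with diagonal entries d_n has spectrum equal to the closure of {d_n : n ≥ 1}: every d_n is an eigenvalue (with eigenvector e_n), so {d_n} ⊂ sigma(M); the spectrum is closed, so its closure is too; and for lambda not in the closure, (M - lambda I) has bounded inverse (the diagonal entries 1/(d_n - lambda) are bounded). For our sequence d_n = 39 - 25/n, n = 1, 2, 3, ...:
  - {d_n} = {39 - 25/n : n ≥ 1}; the only limit point is 39
  - closure = {39 - 25/n : n ≥ 1} ∪ {39}
For the norm: a diagonal operator has ||M|| = sup_n |d_n|. Here d_n = 39 - 25/n increases monotonically from d_1 = 14 toward 39, with all terms in [14, 39); so sup_n |d_n| = 39 (the supremum is the limit, not attained). So ||M|| = 39.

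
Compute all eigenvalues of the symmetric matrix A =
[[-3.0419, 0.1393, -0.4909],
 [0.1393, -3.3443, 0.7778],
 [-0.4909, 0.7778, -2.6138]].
sigma(A) ≈ {-4, -3, -2}

A is real symmetric, so its spectrum consists of real eigenvalues. Expanding the characteristic polynomial of the displayed matrix gives
  det(λ I - A) = p(λ) = λ^3 + (9)λ^2 + (26)λ + (24).
Solving p(λ) = 0 yields eigenvalues ≈ -4, -3, -2. (A is shown rounded to 4 decimals, so these recover the underlying integer eigenvalues to within that precision.)
Verification: the trace of A = -9 equals the sum of eigenvalues -9, and det(A) ≈ -23.9997 matches the eigenvalue product -24.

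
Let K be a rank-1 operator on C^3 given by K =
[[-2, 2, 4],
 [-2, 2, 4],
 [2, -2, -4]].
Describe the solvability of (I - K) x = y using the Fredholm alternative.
(I - K) is invertible (det(I - K) = 5 ≠ 0), so for every y in C^3 the equation (I - K) x = y has a unique solution.

K has rank 1, so it is an outer product K = u v^T: every row of K is a multiple of one row vector. Reading off the entries, u = (2, 2, -2) and v = (-1, 1, 2) (row i of K equals u_i·v^T). A rank-one matrix u v^T satisfies K u = u (v·u) and kills the (2)-dimensional subspace v^⊥, so its characteristic polynomial is lambda^2 (lambda - v·u) with v·u = tr K = -4. Hence the eigenvalues of I - K are 1 (multiplicity 2) and 1 - (-4) = 5, so det(I - K) = 5. (Direct check: I - K =
[[3, -2, -4],
 [2, -1, -4],
 [-2, 2, 5]]
has determinant 5.) The finite-dimensional Fredholm alternative says: either (I - K) is invertible, or ker(I - K) ≠ {0} and then range(I - K) = ker((I - K)^*)^⊥, with dim ker(I - K) = dim ker((I - K)^*). Since det(I - K) ≠ 0, 1 is not an eigenvalue of K and ker(I - K) = {0}, so we are in the first case: for every y there is a unique x = (I - K)^(-1) y. Explicitly, by the Sherman–Morrison formula, (I - u v^T)^(-1) = I + u v^T/(1 - v·u), i.e. (I - K)^(-1) = I + K/(5).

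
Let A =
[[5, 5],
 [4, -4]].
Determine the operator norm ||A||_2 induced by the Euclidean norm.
||A||_2 = sqrt(50) ≈ 7.0711 (= sqrt(largest eigenvalue of A^T A))

||A||_2 = sigma_max(A) = sqrt(lambda_max(A^T A)). Form the symmetric matrix M = A^T A =
[[41, 9],
 [9, 41]].
Its characteristic polynomial (trace, determinant of M give the coefficients) is
  p(λ) = det(λ I - M) = λ^2 - 82λ + 1600.
For λ^2 - 82λ + 1600 the discriminant is 324. It is a perfect square (18^2), so the roots are rational: λ = (82 ± 18)/2 = 50, 32.
So the eigenvalues of A^T A are ≈ 32, 50 (all ≥ 0, as they must be for A^T A). The largest is λ_max = 50, hence ||A||_2 = sqrt(λ_max) = sqrt(50) ≈ 7.0711.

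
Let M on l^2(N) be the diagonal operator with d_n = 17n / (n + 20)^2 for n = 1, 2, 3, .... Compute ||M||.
||M|| = 17/80 (attained at n = 20)

For M diagonal, ||M|| = sup_n |d_n|. Treat f(x) = 17x / (x + 20)^2 for real x > 0. By the quotient rule, f'(x) = 17(20 - x)/(x + 20)^3, which is positive for x < 20 and negative for x > 20. So f has a unique maximum at x = 20, and since 20 is a positive integer, the supremum over n ≥ 1 is attained at n = 20: d_20 = 17·20/(20 + 20)^2 = 17·20/1600 = 17/80. Hence ||M|| = 17/80.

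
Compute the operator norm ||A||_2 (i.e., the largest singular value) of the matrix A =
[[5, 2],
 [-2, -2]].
||A||_2 = 6 (= sqrt(largest eigenvalue of A^T A))

||A||_2 = sigma_max(A) = sqrt(lambda_max(A^T A)). Form the symmetric matrix M = A^T A =
[[29, 14],
 [14, 8]].
Its characteristic polynomial (trace, determinant of M give the coefficients) is
  p(λ) = det(λ I - M) = λ^2 - 37λ + 36.
For λ^2 - 37λ + 36 the discriminant is 1225. It is a perfect square (35^2), so the roots are rational: λ = (37 ± 35)/2 = 36, 1.
So the eigenvalues of A^T A are ≈ 1, 36 (all ≥ 0, as they must be for A^T A). The largest is λ_max = 36, hence ||A||_2 = sqrt(λ_max) = 6.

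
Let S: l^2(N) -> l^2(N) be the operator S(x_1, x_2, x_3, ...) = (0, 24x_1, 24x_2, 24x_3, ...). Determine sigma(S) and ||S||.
sigma(S) = closed disk {z in C : |z| ≤ 24}; ||S|| = 24

Note S = 24·U where U is the unit right shift (U x)_k = x_{k-1} (with x_0 := 0); so ||S|| = 24||U|| and sigma(S) = 24·sigma(U). ||S x||^2 = sum_{k≥1} |24x_k|^2 = 576||x||^2, so ||S|| = 24 and sigma(S) ⊂ {|z| ≤ 24}. For any |lambda| < 24, the equation (S - lambda I) x = 0 forces x_1 = 0, then 24x_k = lambda x_{k+1} ⇒ x = 0, so S has no eigenvalues. But (S - lambda I) is not surjective for |lambda| < 24: solving (S - lambda I) x = e_1 would require x_n proportional to (lambda/24)^(-n), which is not in l^2. So every |lambda| < 24 lies in the residual spectrum. The boundary |lambda| = 24 is in the approximate point spectrum (the spectrum is closed). Hence sigma(S) is the closed disk of radius 24.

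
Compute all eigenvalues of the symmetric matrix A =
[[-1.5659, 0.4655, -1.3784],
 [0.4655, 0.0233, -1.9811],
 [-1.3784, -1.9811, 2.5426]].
sigma(A) ≈ {-2, -1, 4}

A is real symmetric, so its spectrum consists of real eigenvalues. Expanding the characteristic polynomial of the displayed matrix gives
  det(λ I - A) = p(λ) = λ^3 + (-1)λ^2 + (-10)λ + (-8).
Solving p(λ) = 0 yields eigenvalues ≈ -2, -1, 4. (A is shown rounded to 4 decimals, so these recover the underlying integer eigenvalues to within that precision.)
Verification: the trace of A = 1 equals the sum of eigenvalues 1, and det(A) ≈ 8.0001 matches the eigenvalue product 8.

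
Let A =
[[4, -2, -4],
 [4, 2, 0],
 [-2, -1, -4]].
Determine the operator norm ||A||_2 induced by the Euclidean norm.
||A||_2 ≈ 6.5918 (= sqrt(largest eigenvalue of A^T A))

||A||_2 = sigma_max(A) = sqrt(lambda_max(A^T A)). Form the symmetric matrix M = A^T A =
[[36, 2, -8],
 [2, 9, 12],
 [-8, 12, 32]].
Its characteristic polynomial (trace, sum of principal 2x2 minors, determinant of M give the coefficients) is
  p(λ) = det(λ I - M) = λ^3 - 77λ^2 + 1552λ - 4096.
No integer candidate from the rational root theorem (±divisors of 4096) is a root, so the roots are irrational. The cubic discriminant is Δ = 205940992 > 0, so there are three distinct real roots. p(3) = -106 and p(4) = 944 have opposite signs, so a root lies in (3, 4); Newton's method refines it to λ ≈ 3.0955. p(30) = 164 and p(31) = -190 have opposite signs, so a root lies in (30, 31); Newton's method refines it to λ ≈ 30.4532. p(43) = -226 and p(44) = 304 have opposite signs, so a root lies in (43, 44); Newton's method refines it to λ ≈ 43.4514. Check (Vieta): the three roots sum to 77, matching tr M = 77.
So the eigenvalues of A^T A are ≈ 3.0955, 30.4532, 43.4514 (all ≥ 0, as they must be for A^T A). The largest is λ_max ≈ 43.4514, hence ||A||_2 = sqrt(λ_max) ≈ 6.5918.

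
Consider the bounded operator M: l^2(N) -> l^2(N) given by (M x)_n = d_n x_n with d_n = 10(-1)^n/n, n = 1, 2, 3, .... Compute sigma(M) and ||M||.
sigma(M) = {10(-1)^n/n : n ≥ 1} ∪ {0}; ||M|| = 10

A bounded diagonal operator on l^2 with diagonal entries d_n has spectrum equal to the closure of {d_n : n ≥ 1}: every d_n is an eigenvalue (with eigenvector e_n), so {d_n} ⊂ sigma(M); the spectrum is closed, so its closure is too; and for lambda not in the closure, (M - lambda I) has bounded inverse (the diagonal entries 1/(d_n - lambda) are bounded). For our sequence d_n = 10(-1)^n/n, n = 1, 2, 3, ...:
  - {d_n} = {10(-1)^n/n : n ≥ 1}; the only limit point is 0
  - closure = {10(-1)^n/n : n ≥ 1} ∪ {0}
For the norm: a diagonal operator has ||M|| = sup_n |d_n|. Here |d_n| = 10/n is decreasing, so sup_n |d_n| = |d_1| = 10. So ||M|| = 10.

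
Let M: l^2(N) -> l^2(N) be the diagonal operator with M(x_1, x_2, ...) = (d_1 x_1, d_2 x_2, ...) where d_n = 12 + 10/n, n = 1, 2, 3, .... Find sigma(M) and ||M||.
sigma(M) = {12 + 10/n : n ≥ 1} ∪ {12}; ||M|| = 22

A bounded diagonal operator on l^2 with diagonal entries d_n has spectrum equal to the closure of {d_n : n ≥ 1}: every d_n is an eigenvalue (with eigenvector e_n), so {d_n} ⊂ sigma(M); the spectrum is closed, so its closure is too; and for lambda not in the closure, (M - lambda I) has bounded inverse (the diagonal entries 1/(d_n - lambda) are bounded). For our sequence d_n = 12 + 10/n, n = 1, 2, 3, ...:
  - {d_n} = {12 + 10/n : n ≥ 1}; the only limit point is 12
  - closure = {12 + 10/n : n ≥ 1} ∪ {12}
For the norm: a diagonal operator has ||M|| = sup_n |d_n|. Here d_n = 12 + 10/n is positive and decreasing, so sup_n |d_n| = d_1 = 12 + 10 = 22. So ||M|| = 22.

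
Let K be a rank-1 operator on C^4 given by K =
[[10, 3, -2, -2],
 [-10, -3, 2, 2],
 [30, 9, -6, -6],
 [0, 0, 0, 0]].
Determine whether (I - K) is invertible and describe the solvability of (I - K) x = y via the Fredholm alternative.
(I - K) is singular (det(I - K) = 0, i.e. 1 ∈ sigma(K)). (I - K) x = y is solvable iff y ⊥ ker((I - K)^*) = span{(10, 3, -2, -2)}, i.e. iff 10y_1 + 3y_2 - 2y_3 - 2y_4 = 0. When solvable, the solutions are x = y + c·(1, -1, 3, 0), c arbitrary (ker(I - K) = span{(1, -1, 3, 0)}, dimension 1).

K has rank 1, so it is an outer product K = u v^T: every row of K is a multiple of one row vector. Reading off the entries, u = (1, -1, 3, 0) and v = (10, 3, -2, -2) (row i of K equals u_i·v^T). A rank-one matrix u v^T satisfies K u = u (v·u) and kills the (3)-dimensional subspace v^⊥, so its characteristic polynomial is lambda^3 (lambda - v·u) with v·u = tr K = 1. Hence the eigenvalues of I - K are 1 (multiplicity 3) and 1 - (1) = 0, so det(I - K) = 0. (Direct check: I - K =
[[-9, -3, 2, 2],
 [10, 4, -2, -2],
 [-30, -9, 7, 6],
 [0, 0, 0, 1]]
has determinant 0.) So 1 is an eigenvalue of K and (I - K) is not invertible. The finite-dimensional Fredholm alternative says: either (I - K) is invertible, or ker(I - K) ≠ {0} and then range(I - K) = ker((I - K)^*)^⊥, with dim ker(I - K) = dim ker((I - K)^*). We are in the second case, so we need both kernels. Kernel of I - K: (I - K) u = u - u (v·u) = u - u = 0, so ker(I - K) = span{u} = span{(1, -1, 3, 0)} (it is exactly 1-dimensional because rank(I - K) = 3). Kernel of the adjoint: K is real, so (I - K)^* = I - K^T = I - v u^T, and (I - v u^T) v = v - v (u·v) = 0; hence ker((I - K)^*) = span{v} = span{(10, 3, -2, -2)}. Therefore (I - K) x = y is solvable iff <y, v> = 0, i.e. iff 10y_1 + 3y_2 - 2y_3 - 2y_4 = 0. When this holds, K y = u (v·y) = 0, so (I - K) y = y and x = y is a particular solution; the full solution set is the line x = y + c·u = y + c·(1, -1, 3, 0), c ∈ C.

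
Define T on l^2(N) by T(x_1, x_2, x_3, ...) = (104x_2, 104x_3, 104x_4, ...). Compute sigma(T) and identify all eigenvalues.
sigma(T) = closed disk {z in C : |z| ≤ 104}; sigma_p(T) = open disk {z in C : |z| < 104}

Note T = 104·V where V is the unit left shift (V x)_k = x_{k+1}; so sigma(T) = 104·sigma(V) and ||T|| = 104||V||. ||T x||^2 = 10816sum_{k≥2} |x_k|^2 ≤ 10816||x||^2, with equality on {x : x_1 = 0}, so ||T|| = 104. For any lambda with |lambda| < 104, set r = lambda/104 (|r| < 1); the vector x = (1, r, r^2, ...) is in l^2 and satisfies T x = 104(r, r^2, ...) = lambda x, so lambda is an eigenvalue. On the boundary |lambda| = 104 the geometric series diverges, so no l^2 eigenvector exists, but these lambda lie in the approximate point spectrum. Hence sigma(T) is the closed disk of radius 104 and sigma_p(T) is the open disk.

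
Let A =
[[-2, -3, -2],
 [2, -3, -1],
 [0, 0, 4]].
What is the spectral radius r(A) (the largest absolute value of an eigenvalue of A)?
r(A) = 4

The eigenvalues of A are the roots of its characteristic polynomial. With M = A (coefficients from the trace, the sum of principal 2x2 minors, and det A):
  p(λ) = det(λ I - M) = λ^3 + λ^2 - 8λ - 48.
By the rational root theorem any rational root is an integer divisor of 48. Testing λ = 4: p(4) = 64 + 16 - 32 - 48 = 0, so λ = 4 is a root. Dividing out (λ - 4) leaves p(λ) = (λ - 4)(λ^2 + 5λ + 12). For λ^2 + 5λ + 12 the discriminant is -23. It is negative, so the roots are the complex-conjugate pair λ = -5/2 ± (sqrt(23)/2) i ≈ -2.5 ± 2.3979i. For a conjugate pair the product of the roots equals the constant term, so |λ|^2 = 12 and |λ| = sqrt(12) ≈ 3.4641.
Thus the eigenvalues (to 4 decimals) are -2.5 ± 2.3979i (modulus 3.4641); 4 (modulus 4). The spectral radius is the largest modulus: r(A) = 4. (Cross-check: r(A) ≤ ||A||_2 ≈ 5.3607; equality holds whenever A is normal, though it can also hold for some non-normal A.)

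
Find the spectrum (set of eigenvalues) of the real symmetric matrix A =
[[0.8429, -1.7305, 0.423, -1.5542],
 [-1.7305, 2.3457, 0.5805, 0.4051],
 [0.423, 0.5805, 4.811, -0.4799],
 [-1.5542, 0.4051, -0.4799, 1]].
sigma(A) ≈ {-1, 1, 4, 5}

A is real symmetric, so its spectrum consists of real eigenvalues. Expanding the characteristic polynomial of the displayed matrix gives
  det(λ I - A) = p(λ) = λ^4 + (-9)λ^3 + (19)λ^2 + (9.0011)λ + (-20.0022).
Solving p(λ) = 0 yields eigenvalues ≈ -1, 1, 4, 5. (A is shown rounded to 4 decimals, so these recover the underlying integer eigenvalues to within that precision.)
Verification: the trace of A = 9 equals the sum of eigenvalues 9, and det(A) ≈ -20.0022 matches the eigenvalue product -20.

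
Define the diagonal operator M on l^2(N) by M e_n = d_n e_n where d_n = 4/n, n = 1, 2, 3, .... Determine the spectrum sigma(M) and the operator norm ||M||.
sigma(M) = {4/n : n ≥ 1} ∪ {0}; ||M|| = 4

A bounded diagonal operator on l^2 with diagonal entries d_n has spectrum equal to the closure of {d_n : n ≥ 1}: every d_n is an eigenvalue (with eigenvector e_n), so {d_n} ⊂ sigma(M); the spectrum is closed, so its closure is too; and for lambda not in the closure, (M - lambda I) has bounded inverse (the diagonal entries 1/(d_n - lambda) are bounded). For our sequence d_n = 4/n, n = 1, 2, 3, ...:
  - {d_n} = {4/n : n ≥ 1}; the only limit point is 0
  - closure = {4/n : n ≥ 1} ∪ {0}
For the norm: a diagonal operator has ||M|| = sup_n |d_n|. Here d_n = 4/n is positive and decreasing, so sup_n |d_n| = d_1 = 4. So ||M|| = 4.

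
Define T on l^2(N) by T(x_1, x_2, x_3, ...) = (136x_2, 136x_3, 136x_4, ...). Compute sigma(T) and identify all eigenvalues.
sigma(T) = closed disk {z in C : |z| ≤ 136}; sigma_p(T) = open disk {z in C : |z| < 136}

Note T = 136·V where V is the unit left shift (V x)_k = x_{k+1}; so sigma(T) = 136·sigma(V) and ||T|| = 136||V||. ||T x||^2 = 18496sum_{k≥2} |x_k|^2 ≤ 18496||x||^2, with equality on {x : x_1 = 0}, so ||T|| = 136. For any lambda with |lambda| < 136, set r = lambda/136 (|r| < 1); the vector x = (1, r, r^2, ...) is in l^2 and satisfies T x = 136(r, r^2, ...) = lambda x, so lambda is an eigenvalue. On the boundary |lambda| = 136 the geometric series diverges, so no l^2 eigenvector exists, but these lambda lie in the approximate point spectrum. Hence sigma(T) is the closed disk of radius 136 and sigma_p(T) is the open disk.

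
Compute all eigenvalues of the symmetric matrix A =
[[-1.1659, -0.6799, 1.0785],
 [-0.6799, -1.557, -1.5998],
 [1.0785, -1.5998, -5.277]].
sigma(A) ≈ {-6, -2, 0}

A is real symmetric, so its spectrum consists of real eigenvalues. Expanding the characteristic polynomial of the displayed matrix gives
  det(λ I - A) = p(λ) = λ^3 + (8)λ^2 + (12)λ + (-0.0012).
Solving p(λ) = 0 yields eigenvalues ≈ -6, -2, 0. (A is shown rounded to 4 decimals, so these recover the underlying integer eigenvalues to within that precision.)
Verification: the trace of A = -8 equals the sum of eigenvalues -8, and det(A) ≈ 0.0012 matches the eigenvalue product 0.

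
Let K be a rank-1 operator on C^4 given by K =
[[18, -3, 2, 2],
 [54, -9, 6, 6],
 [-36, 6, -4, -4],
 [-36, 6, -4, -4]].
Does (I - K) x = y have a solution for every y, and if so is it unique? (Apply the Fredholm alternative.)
(I - K) is singular (det(I - K) = 0, i.e. 1 ∈ sigma(K)). (I - K) x = y is solvable iff y ⊥ ker((I - K)^*) = span{(18, -3, 2, 2)}, i.e. iff 18y_1 - 3y_2 + 2y_3 + 2y_4 = 0. When solvable, the solutions are x = y + c·(1, 3, -2, -2), c arbitrary (ker(I - K) = span{(1, 3, -2, -2)}, dimension 1).

K has rank 1, so it is an outer product K = u v^T: every row of K is a multiple of one row vector. Reading off the entries, u = (1, 3, -2, -2) and v = (18, -3, 2, 2) (row i of K equals u_i·v^T). A rank-one matrix u v^T satisfies K u = u (v·u) and kills the (3)-dimensional subspace v^⊥, so its characteristic polynomial is lambda^3 (lambda - v·u) with v·u = tr K = 1. Hence the eigenvalues of I - K are 1 (multiplicity 3) and 1 - (1) = 0, so det(I - K) = 0. (Direct check: I - K =
[[-17, 3, -2, -2],
 [-54, 10, -6, -6],
 [36, -6, 5, 4],
 [36, -6, 4, 5]]
has determinant 0.) So 1 is an eigenvalue of K and (I - K) is not invertible. The finite-dimensional Fredholm alternative says: either (I - K) is invertible, or ker(I - K) ≠ {0} and then range(I - K) = ker((I - K)^*)^⊥, with dim ker(I - K) = dim ker((I - K)^*). We are in the second case, so we need both kernels. Kernel of I - K: (I - K) u = u - u (v·u) = u - u = 0, so ker(I - K) = span{u} = span{(1, 3, -2, -2)} (it is exactly 1-dimensional because rank(I - K) = 3). Kernel of the adjoint: K is real, so (I - K)^* = I - K^T = I - v u^T, and (I - v u^T) v = v - v (u·v) = 0; hence ker((I - K)^*) = span{v} = span{(18, -3, 2, 2)}. Therefore (I - K) x = y is solvable iff <y, v> = 0, i.e. iff 18y_1 - 3y_2 + 2y_3 + 2y_4 = 0. When this holds, K y = u (v·y) = 0, so (I - K) y = y and x = y is a particular solution; the full solution set is the line x = y + c·u = y + c·(1, 3, -2, -2), c ∈ C.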